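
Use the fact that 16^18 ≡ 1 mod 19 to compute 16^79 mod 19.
By Fermat: 16^{18} ≡ 1 mod 19. 79 = 4×18 + 7. So 16^{79} ≡ 16^{7} ≡ 17 mod 19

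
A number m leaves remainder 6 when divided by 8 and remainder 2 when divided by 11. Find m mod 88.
M = 8 × 11 = 88. M₁ = 11, y₁ ≡ 3 mod 8. M₂ = 8, y₂ ≡ 7 mod 11. m = 6×11×3 + 2×8×7 ≡ 46 mod 88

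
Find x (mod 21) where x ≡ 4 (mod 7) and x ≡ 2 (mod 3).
M = 7 × 3 = 21. M₁ = 3, y₁ ≡ 5 (mod 7). M₂ = 7, y₂ ≡ 1 (mod 3). x = 4×3×5 + 2×7×1 ≡ 11 (mod 21)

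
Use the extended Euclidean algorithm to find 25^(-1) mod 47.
Extended GCD: 25(-15) + 47(8) = 1. So 25^(-1) ≡ -15 ≡ 32 mod 47. Verify: 25 × 32 = 800 ≡ 1 mod 47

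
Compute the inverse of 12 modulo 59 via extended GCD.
Extended GCD: 12(5) + 59(-1) = 1. So 12^(-1) ≡ 5 mod 59. Verify: 12 × 5 = 60 ≡ 1 mod 59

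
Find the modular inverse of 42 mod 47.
Since 47 is prime, by Fermat 42^(-1) ≡ 42^{45} ≡ 28 (mod 47). Verify: 42 × 28 = 1176 ≡ 1 (mod 47)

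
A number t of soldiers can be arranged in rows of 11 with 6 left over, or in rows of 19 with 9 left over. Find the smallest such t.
M = 11 × 19 = 209. M₁ = 19, y₁ ≡ 7 (mod 11). M₂ = 11, y₂ ≡ 7 (mod 19). t = 6×19×7 + 9×11×7 ≡ 28 (mod 209)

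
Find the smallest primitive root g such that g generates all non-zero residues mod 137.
g = 3. Powers: [3, 9, 27, 81, 106, 44, 132, ...] generates all 136 non-zero residues.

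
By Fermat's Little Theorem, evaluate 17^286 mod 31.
By Fermat: 17^{30} ≡ 1 (mod 31). 286 ≡ 16 (mod 30). So 17^{286} ≡ 17^{16} ≡ 14 (mod 31)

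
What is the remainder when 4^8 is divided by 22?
By repeated squaring (mod 22): 4^{1}≡4, 4^{2}≡16, 4^{4}≡14, 4^{8}≡20. So 4^{8} ≡ 20 (mod 22)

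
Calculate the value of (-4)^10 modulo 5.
Using Fermat: (-4)^{4} ≡ 1 mod 5. 10 ≡ 2 mod 4. So (-4)^{10} ≡ (-4)^{2} ≡ 1 mod 5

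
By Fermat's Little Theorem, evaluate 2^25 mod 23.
By Fermat: 2^{22} ≡ 1 mod 23. So 2^{25} = 2^{22} · 2^{3} ≡ 2^{3} ≡ 8 mod 23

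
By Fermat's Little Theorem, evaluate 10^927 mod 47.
By Fermat: 10^{46} ≡ 1 mod 47. 927 ≡ 7 mod 46. So 10^{927} ≡ 10^{7} ≡ 45 mod 47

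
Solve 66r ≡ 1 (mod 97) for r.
Since 97 is prime, by Fermat 66^(-1) ≡ 66^{95} ≡ 25 (mod 97). Verify: 66 × 25 = 1650 ≡ 1 (mod 97)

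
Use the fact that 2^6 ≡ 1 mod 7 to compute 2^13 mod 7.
By Fermat: 2^{6} ≡ 1 mod 7. 13 = 2×6 + 1. So 2^{13} ≡ 2^{1} ≡ 2 mod 7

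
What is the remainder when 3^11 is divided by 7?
Using Fermat: 3^{6} ≡ 1 (mod 7). 11 ≡ 5 (mod 6). So 3^{11} ≡ 3^{5} ≡ 5 (mod 7)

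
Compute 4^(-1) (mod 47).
Since 47 is prime, by Fermat 4^(-1) ≡ 4^{45} ≡ 12 (mod 47). Verify: 4 × 12 = 48 ≡ 1 (mod 47)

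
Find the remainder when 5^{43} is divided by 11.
By Fermat: 5^{10} ≡ 1 (mod 11). 43 = 4×10 + 3. So 5^{43} ≡ 5^{3} ≡ 4 (mod 11)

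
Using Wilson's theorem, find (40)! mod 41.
By Wilson's theorem, (40)! ≡ -1 ≡ 40 (mod 41)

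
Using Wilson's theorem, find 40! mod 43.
(42)! = (40)! × (41) × (42) ≡ -1 mod 43. So (40)! ≡ -1 × [(42)(41)]^(-1) ≡ 21 mod 43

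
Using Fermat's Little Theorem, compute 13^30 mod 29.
By Fermat: 13^{28} ≡ 1 (mod 29). So 13^{30} = 13^{28} · 13^{2} ≡ 13^{2} ≡ 24 (mod 29)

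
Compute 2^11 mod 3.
Using Fermat: 2^{2} ≡ 1 mod 3. 11 ≡ 1 mod 2. So 2^{11} ≡ 2^{1} ≡ 2 mod 3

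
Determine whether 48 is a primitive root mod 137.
ord_137(48) divides 136. For each prime q|136: 48^{68}≡136, 48^{8}≡38, none ≡ 1. So 48 has order 136 and is a primitive root mod 137.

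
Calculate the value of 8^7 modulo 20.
By repeated squaring mod 20: 8^{1}≡8, 8^{2}≡4, 8^{4}≡16. Then 8^{7} = 8^{4+2+1} ≡ 16 × 4 × 8 ≡ 12 mod 20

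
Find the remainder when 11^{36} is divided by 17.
By Fermat: 11^{16} ≡ 1 mod 17. 36 = 2×16 + 4. So 11^{36} ≡ 11^{4} ≡ 4 mod 17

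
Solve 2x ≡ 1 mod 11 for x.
Since 11 is prime, by Fermat 2^(-1) ≡ 2^{9} ≡ 6 mod 11. Verify: 2 × 6 = 12 ≡ 1 mod 11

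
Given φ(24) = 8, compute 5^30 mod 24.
By Euler: 5^{8} ≡ 1 mod 24 since gcd(5, 24) = 1. 30 = 3×8 + 6. So 5^{30} ≡ 5^{6} ≡ 1 mod 24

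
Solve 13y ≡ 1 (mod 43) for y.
Since 43 is prime, by Fermat 13^(-1) ≡ 13^{41} ≡ 10 (mod 43). Verify: 13 × 10 = 130 ≡ 1 (mod 43)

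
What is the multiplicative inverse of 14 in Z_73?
Since 73 is prime, by Fermat 14^(-1) ≡ 14^{71} ≡ 47 (mod 73). Verify: 14 × 47 = 658 ≡ 1 (mod 73)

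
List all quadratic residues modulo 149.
QRs mod 149: {1, 4, 5, 6, 7, 9, 16, 17, 19, 20, 22, 24, 25, 26, 28, 29, 30, 31, 33, 35, 36, 37, 39, 42, 45, 46, 47, 49, 53, 54, 61, 63, 64, 67, 68, 69, 73, 76, 80, 81, 82, 85, 86, 88, 95, 96, 100, 102, 103, 104, 107, 110, 112, 113, 114, 116, 118, 119, 120, 121, 123, 124, 125, 127, 129, 130, 132, 133, 140, 142, 143, 144, 145, 148}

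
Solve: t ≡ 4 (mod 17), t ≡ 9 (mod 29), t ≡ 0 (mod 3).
M = 17 × 29 × 3 = 1479. M₁ = 87, y₁ ≡ 9 (mod 17). M₂ = 51, y₂ ≡ 4 (mod 29). M₃ = 493, y₃ ≡ 1 (mod 3). t = 4×87×9 + 9×51×4 + 0×493×1 ≡ 531 (mod 1479)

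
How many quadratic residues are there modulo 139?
For prime 139, there are (p-1)/2 = (139-1)/2 = 69 quadratic residues (excluding 0).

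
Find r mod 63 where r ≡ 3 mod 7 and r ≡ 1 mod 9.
M = 7 × 9 = 63. M₁ = 9, y₁ ≡ 4 mod 7. M₂ = 7, y₂ ≡ 4 mod 9. r = 3×9×4 + 1×7×4 ≡ 10 mod 63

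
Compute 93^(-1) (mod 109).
Since 109 is prime, by Fermat 93^(-1) ≡ 93^{107} ≡ 34 (mod 109). Verify: 93 × 34 = 3162 ≡ 1 (mod 109)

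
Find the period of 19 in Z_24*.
Powers of 19 mod 24: 19^1≡19, 19^2≡1. Order = 2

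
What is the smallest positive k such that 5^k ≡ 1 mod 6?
Powers of 5 mod 6: 5^1≡5, 5^2≡1. So the order of 5 is 2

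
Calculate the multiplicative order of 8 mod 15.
Powers of 8 mod 15: 8^1≡8, 8^2≡4, 8^3≡2, 8^4≡1. ord_15(8) = 4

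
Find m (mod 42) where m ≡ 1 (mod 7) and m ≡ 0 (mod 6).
M = 7 × 6 = 42. M₁ = 6, y₁ ≡ 6 (mod 7). M₂ = 7, y₂ ≡ 1 (mod 6). m = 1×6×6 + 0×7×1 ≡ 36 (mod 42)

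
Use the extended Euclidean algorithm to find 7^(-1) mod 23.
Extended GCD: 7(10) + 23(-3) = 1. So 7^(-1) ≡ 10 mod 23. Verify: 7 × 10 = 70 ≡ 1 mod 23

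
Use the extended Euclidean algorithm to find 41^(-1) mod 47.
Extended GCD: 41(-8) + 47(7) = 1. So 41^(-1) ≡ -8 ≡ 39 (mod 47). Verify: 41 × 39 = 1599 ≡ 1 (mod 47)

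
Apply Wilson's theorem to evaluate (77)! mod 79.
(78)! = (77)! × (78) ≡ -1 mod 79. So (77)! ≡ -1 × (78)^(-1) ≡ (-1)×(-1) = 1 mod 79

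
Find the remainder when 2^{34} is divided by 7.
By Fermat: 2^{6} ≡ 1 (mod 7). 34 = 5×6 + 4. So 2^{34} ≡ 2^{4} ≡ 2 (mod 7)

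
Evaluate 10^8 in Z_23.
By repeated squaring mod 23: 10^{1}≡10, 10^{2}≡8, 10^{4}≡18, 10^{8}≡2. So 10^{8} ≡ 2 mod 23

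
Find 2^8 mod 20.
By repeated squaring mod 20: 2^{1}≡2, 2^{2}≡4, 2^{4}≡16, 2^{8}≡16. So 2^{8} ≡ 16 mod 20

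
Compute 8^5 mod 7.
By repeated squaring (mod 7): 8^{1}≡1, 8^{2}≡1, 8^{4}≡1. Then 8^{5} = 8^{4+1} ≡ 1 × 1 ≡ 1 (mod 7)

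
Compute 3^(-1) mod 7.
Since 7 is prime, by Fermat 3^(-1) ≡ 3^{5} ≡ 5 mod 7. Verify: 3 × 5 = 15 ≡ 1 mod 7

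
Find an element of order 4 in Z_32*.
7 has order 4 mod 32 since 7^{4} ≡ 1 (mod 32) and no smaller power works.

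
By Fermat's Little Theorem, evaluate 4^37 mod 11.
By Fermat: 4^{10} ≡ 1 mod 11. 37 = 3×10 + 7. So 4^{37} ≡ 4^{7} ≡ 5 mod 11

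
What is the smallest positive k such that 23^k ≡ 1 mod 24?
Powers of 23 mod 24: 23^1≡23, 23^2≡1. ord_24(23) = 2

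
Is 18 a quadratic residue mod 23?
By Euler's criterion: 18^{11} ≡ 1 (mod 23). Since this equals 1, 18 is a QR.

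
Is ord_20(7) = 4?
Powers of 7 mod 20: 7^1≡7, 7^2≡9, 7^3≡3, 7^4≡1. First k with 7^k≡1 is k=4. Yes, ord_20(7) = 4.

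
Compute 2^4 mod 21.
2^{4} = 16 ≡ 16 (mod 21)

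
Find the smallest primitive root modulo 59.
g = 2. Powers: [2, 4, 8, 16, 32, 5, 10, 20, 40, ...] generates all 58 non-zero residues.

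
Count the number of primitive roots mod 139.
There are φ(139-1) = φ(138) = 44 primitive roots modulo 139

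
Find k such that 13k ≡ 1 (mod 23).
Since 23 is prime, by Fermat 13^(-1) ≡ 13^{21} ≡ 16 (mod 23). Verify: 13 × 16 = 208 ≡ 1 (mod 23)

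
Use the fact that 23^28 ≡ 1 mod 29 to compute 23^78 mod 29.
By Fermat: 23^{28} ≡ 1 mod 29. 78 = 2×28 + 22. So 23^{78} ≡ 23^{22} ≡ 23 mod 29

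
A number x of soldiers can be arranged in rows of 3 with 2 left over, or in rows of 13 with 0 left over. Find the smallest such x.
M = 3 × 13 = 39. M₁ = 13, y₁ ≡ 1 mod 3. M₂ = 3, y₂ ≡ 9 mod 13. x = 2×13×1 + 0×3×9 ≡ 26 mod 39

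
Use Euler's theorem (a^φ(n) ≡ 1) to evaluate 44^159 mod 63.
By Euler: 44^{36} ≡ 1 mod 63 since gcd(44, 63) = 1. 159 = 4×36 + 15. So 44^{159} ≡ 44^{15} ≡ 8 mod 63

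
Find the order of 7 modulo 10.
Powers of 7 mod 10: 7^1≡7, 7^2≡9, 7^3≡3, 7^4≡1. So the order of 7 is 4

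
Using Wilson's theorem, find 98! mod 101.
(100)! = (98)! × (99) × (100) ≡ -1 (mod 101). So (98)! ≡ -1 × [(100)(99)]^(-1) ≡ 50 (mod 101)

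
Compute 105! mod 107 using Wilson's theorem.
(106)! = (105)! × (106) ≡ -1 mod 107. So (105)! ≡ -1 × (106)^(-1) ≡ (-1)×(-1) = 1 mod 107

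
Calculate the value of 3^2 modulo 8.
3^{2} = 9 ≡ 1 mod 8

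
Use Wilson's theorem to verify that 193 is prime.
(192)! mod 193 = 192. Since this equals -1 mod 193, Wilson confirms 193 is prime.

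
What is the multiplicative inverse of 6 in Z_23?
Since 23 is prime, by Fermat 6^(-1) ≡ 6^{21} ≡ 4 mod 23. Verify: 6 × 4 = 24 ≡ 1 mod 23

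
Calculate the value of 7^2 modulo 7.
7^{2} = 49 ≡ 0 mod 7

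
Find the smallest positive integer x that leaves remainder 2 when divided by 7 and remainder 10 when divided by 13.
M = 7 × 13 = 91. M₁ = 13, y₁ ≡ 6 (mod 7). M₂ = 7, y₂ ≡ 2 (mod 13). x = 2×13×6 + 10×7×2 ≡ 23 (mod 91)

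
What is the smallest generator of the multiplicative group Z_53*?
g = 2. For each prime q|52: 2^{26}≡52, 2^{4}≡16, none ≡ 1, so ord_53(2) = 52 and 2 is a primitive root.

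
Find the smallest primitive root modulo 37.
g = 2. Powers: [2, 4, 8, 16, 32, 27, 17, 34, 31, 25, ...] generates all 36 non-zero residues.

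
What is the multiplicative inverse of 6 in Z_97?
Since 97 is prime, by Fermat 6^(-1) ≡ 6^{95} ≡ 81 mod 97. Verify: 6 × 81 = 486 ≡ 1 mod 97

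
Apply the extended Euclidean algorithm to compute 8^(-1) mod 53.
Extended GCD: 8(20) + 53(-3) = 1. So 8^(-1) ≡ 20 mod 53. Verify: 8 × 20 = 160 ≡ 1 mod 53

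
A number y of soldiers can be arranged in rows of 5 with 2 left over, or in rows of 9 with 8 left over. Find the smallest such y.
M = 5 × 9 = 45. M₁ = 9, y₁ ≡ 4 (mod 5). M₂ = 5, y₂ ≡ 2 (mod 9). y = 2×9×4 + 8×5×2 ≡ 17 (mod 45)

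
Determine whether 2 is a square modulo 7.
By Euler's criterion: 2^{3} ≡ 1 mod 7. Since this equals 1, 2 is a QR.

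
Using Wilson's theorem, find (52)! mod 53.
By Wilson's theorem, (52)! ≡ -1 ≡ 52 (mod 53)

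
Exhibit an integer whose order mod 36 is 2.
17 has order 2 mod 36 since 17^{2} ≡ 1 mod 36 and no smaller power works.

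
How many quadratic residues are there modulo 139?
The squaring map on Z_139* is 2-to-1, so there are (138)/2 = 69 QRs.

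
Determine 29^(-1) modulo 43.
Since 43 is prime, by Fermat 29^(-1) ≡ 29^{41} ≡ 3 mod 43. Verify: 29 × 3 = 87 ≡ 1 mod 43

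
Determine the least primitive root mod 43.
g = 3. Powers: [3, 9, 27, 38, 28, 41, 37, 25, 32, ...] generates all 42 non-zero residues.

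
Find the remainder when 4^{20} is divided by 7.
By Fermat: 4^{6} ≡ 1 (mod 7). 20 = 3×6 + 2. So 4^{20} ≡ 4^{2} ≡ 2 (mod 7)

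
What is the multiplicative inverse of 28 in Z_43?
Since 43 is prime, by Fermat 28^(-1) ≡ 28^{41} ≡ 20 mod 43. Verify: 28 × 20 = 560 ≡ 1 mod 43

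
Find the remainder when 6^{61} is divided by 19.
By Fermat: 6^{18} ≡ 1 mod 19. 61 = 3×18 + 7. So 6^{61} ≡ 6^{7} ≡ 9 mod 19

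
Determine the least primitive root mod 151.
g = 6. For each prime q|150: 6^{75}≡150, 6^{50}≡32, 6^{30}≡59, none ≡ 1, so ord_151(6) = 150 and 6 is a primitive root.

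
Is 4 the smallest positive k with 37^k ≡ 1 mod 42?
Powers of 37 mod 42: 37^1≡37, 37^2≡25, 37^3≡1. Already 37^3≡1, so the order is 3 < 4. No, the actual order is 3.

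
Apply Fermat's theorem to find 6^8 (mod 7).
By Fermat: 6^{6} ≡ 1 (mod 7). So 6^{8} = 6^{6} · 6^{2} ≡ 6^{2} ≡ 1 (mod 7)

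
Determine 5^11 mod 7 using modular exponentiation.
Using Fermat: 5^{6} ≡ 1 mod 7. 11 ≡ 5 mod 6. So 5^{11} ≡ 5^{5} ≡ 3 mod 7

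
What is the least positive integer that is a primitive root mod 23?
g = 5. Powers: [5, 2, 10, 4, 20, 8, ...] generates all 22 non-zero residues.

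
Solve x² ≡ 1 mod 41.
The square roots of 1 mod 41 are 1 and 40. Verify: 1² = 1 ≡ 1 mod 41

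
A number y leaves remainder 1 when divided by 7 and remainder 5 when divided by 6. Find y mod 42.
M = 7 × 6 = 42. M₁ = 6, y₁ ≡ 6 mod 7. M₂ = 7, y₂ ≡ 1 mod 6. y = 1×6×6 + 5×7×1 ≡ 29 mod 42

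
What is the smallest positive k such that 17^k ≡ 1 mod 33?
Powers of 17 mod 33: 17^1≡17, 17^2≡25, 17^3≡29, 17^4≡31, 17^5≡32, 17^6≡16, 17^7≡8, 17^8≡4, 17^9≡2, 17^10≡1. So the order of 17 is 10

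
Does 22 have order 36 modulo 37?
ord_37(22) divides 36. For each prime q|36: 22^{18}≡36, 22^{12}≡26, none ≡ 1. So 22 has order 36 and is a primitive root mod 37.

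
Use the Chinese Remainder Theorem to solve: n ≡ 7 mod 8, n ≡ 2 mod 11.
M = 8 × 11 = 88. M₁ = 11, y₁ ≡ 3 mod 8. M₂ = 8, y₂ ≡ 7 mod 11. n = 7×11×3 + 2×8×7 ≡ 79 mod 88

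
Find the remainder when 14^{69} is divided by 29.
By Fermat: 14^{28} ≡ 1 mod 29. 69 = 2×28 + 13. So 14^{69} ≡ 14^{13} ≡ 2 mod 29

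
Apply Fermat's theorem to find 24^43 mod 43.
By Fermat: 24^{42} ≡ 1 mod 43. So 24^{43} = 24^{42} · 24^{1} ≡ 24^{1} ≡ 24 mod 43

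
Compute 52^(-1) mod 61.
Since 61 is prime, by Fermat 52^(-1) ≡ 52^{59} ≡ 27 mod 61. Verify: 52 × 27 = 1404 ≡ 1 mod 61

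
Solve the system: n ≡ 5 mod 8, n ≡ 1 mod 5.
M = 8 × 5 = 40. M₁ = 5, y₁ ≡ 5 mod 8. M₂ = 8, y₂ ≡ 2 mod 5. n = 5×5×5 + 1×8×2 ≡ 21 mod 40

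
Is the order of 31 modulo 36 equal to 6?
Powers of 31 mod 36: 31^1≡31, 31^2≡25, 31^3≡19, 31^4≡13, 31^5≡7, 31^6≡1. First k with 31^k≡1 is k=6. Yes, ord_36(31) = 6.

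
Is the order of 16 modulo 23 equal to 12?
Powers of 16 mod 23: 16^1≡16, 16^2≡3, 16^3≡2, 16^4≡9, 16^5≡6, 16^6≡4, 16^7≡18, 16^8≡12, 16^9≡8, 16^10≡13, 16^11≡1. Already 16^11≡1, so the order is 11 < 12. No, the actual order is 11.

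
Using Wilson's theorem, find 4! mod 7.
(6)! = (4)! × (5) × (6) ≡ -1 (mod 7). So (4)! ≡ -1 × [(6)(5)]^(-1) ≡ 3 (mod 7)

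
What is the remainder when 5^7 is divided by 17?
By repeated squaring (mod 17): 5^{1}≡5, 5^{2}≡8, 5^{4}≡13. Then 5^{7} = 5^{4+2+1} ≡ 13 × 8 × 5 ≡ 10 (mod 17)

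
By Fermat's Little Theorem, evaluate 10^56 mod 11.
By Fermat: 10^{10} ≡ 1 (mod 11). 56 = 5×10 + 6. So 10^{56} ≡ 10^{6} ≡ 1 (mod 11)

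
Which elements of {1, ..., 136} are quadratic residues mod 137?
Squares in Z_137*: {1, 2, 4, 7, 8, 9, 11, 14, 15, 16, 17, 18, 19, 22, 25, 28, 30, 32, 34, 36, 37, 38, 39, 44, 49, 50, 56, 59, 60, 61, 63, 64, 65, 68, 69, 72, 73, 74, 76, 77, 78, 81, 87, 88, 93, 98, 99, 100, 101, 103, 105, 107, 109, 112, 115, 118, 119, 120, 121, 122, 123, 126, 128, 129, 130, 133, 135, 136}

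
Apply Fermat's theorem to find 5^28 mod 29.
By Fermat's Little Theorem, 5^{28} ≡ 1 mod 29 since 29 is prime and gcd(5, 29) = 1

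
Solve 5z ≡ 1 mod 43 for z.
Since 43 is prime, by Fermat 5^(-1) ≡ 5^{41} ≡ 26 mod 43. Verify: 5 × 26 = 130 ≡ 1 mod 43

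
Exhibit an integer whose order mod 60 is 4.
23 has order 4 mod 60 since 23^{4} ≡ 1 mod 60 and no smaller power works.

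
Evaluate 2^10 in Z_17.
By repeated squaring (mod 17): 2^{1}≡2, 2^{2}≡4, 2^{4}≡16, 2^{8}≡1. Then 2^{10} = 2^{8+2} ≡ 1 × 4 ≡ 4 (mod 17)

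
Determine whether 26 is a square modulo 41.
By Euler's criterion: 26^{20} ≡ 40 (mod 41). Since this equals -1 (≡ 40), 26 is not a QR.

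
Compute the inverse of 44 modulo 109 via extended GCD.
Extended GCD: 44(-52) + 109(21) = 1. So 44^(-1) ≡ -52 ≡ 57 mod 109. Verify: 44 × 57 = 2508 ≡ 1 mod 109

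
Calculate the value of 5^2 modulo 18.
5^{2} = 25 ≡ 7 (mod 18)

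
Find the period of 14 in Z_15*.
Powers of 14 mod 15: 14^1≡14, 14^2≡1. Order = 2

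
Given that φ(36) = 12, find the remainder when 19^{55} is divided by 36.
By Euler: 19^{12} ≡ 1 mod 36 since gcd(19, 36) = 1. 55 = 4×12 + 7. So 19^{55} ≡ 19^{7} ≡ 19 mod 36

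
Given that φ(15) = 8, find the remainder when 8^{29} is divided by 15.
By Euler: 8^{8} ≡ 1 (mod 15) since gcd(8, 15) = 1. 29 = 3×8 + 5. So 8^{29} ≡ 8^{5} ≡ 8 (mod 15)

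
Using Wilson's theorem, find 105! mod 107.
(106)! = (105)! × (106) ≡ -1 mod 107. So (105)! ≡ -1 × (106)^(-1) ≡ (-1)×(-1) = 1 mod 107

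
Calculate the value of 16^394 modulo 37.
Using Fermat: 16^{36} ≡ 1 (mod 37). 394 ≡ 34 (mod 36). So 16^{394} ≡ 16^{34} ≡ 12 (mod 37)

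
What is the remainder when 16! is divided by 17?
By Wilson's theorem, (16)! ≡ -1 ≡ 16 (mod 17)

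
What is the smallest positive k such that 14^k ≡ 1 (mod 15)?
Powers of 14 mod 15: 14^1≡14, 14^2≡1. ord_15(14) = 2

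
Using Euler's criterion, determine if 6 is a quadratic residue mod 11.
By Euler's criterion: 6^{5} ≡ 10 (mod 11). Since this equals -1 (≡ 10), 6 is not a QR.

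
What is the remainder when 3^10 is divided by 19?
By repeated squaring (mod 19): 3^{1}≡3, 3^{2}≡9, 3^{4}≡5, 3^{8}≡6. Then 3^{10} = 3^{8+2} ≡ 6 × 9 ≡ 16 (mod 19)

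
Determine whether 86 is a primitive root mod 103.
ord_103(86) divides 102. For each prime q|102: 86^{51}≡102, 86^{34}≡56, 86^{6}≡34, none ≡ 1. So 86 has order 102 and is a primitive root mod 103.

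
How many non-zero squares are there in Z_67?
For prime 67, there are (p-1)/2 = (67-1)/2 = 33 quadratic residues (excluding 0).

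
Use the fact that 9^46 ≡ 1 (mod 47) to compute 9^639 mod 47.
By Fermat: 9^{46} ≡ 1 (mod 47). 639 ≡ 41 (mod 46). So 9^{639} ≡ 9^{41} ≡ 36 (mod 47)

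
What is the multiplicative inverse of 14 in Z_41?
Since 41 is prime, by Fermat 14^(-1) ≡ 14^{39} ≡ 3 mod 41. Verify: 14 × 3 = 42 ≡ 1 mod 41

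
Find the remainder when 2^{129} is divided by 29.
By Fermat: 2^{28} ≡ 1 mod 29. 129 = 4×28 + 17. So 2^{129} ≡ 2^{17} ≡ 21 mod 29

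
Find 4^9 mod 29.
By repeated squaring mod 29: 4^{1}≡4, 4^{2}≡16, 4^{4}≡24, 4^{8}≡25. Then 4^{9} = 4^{8+1} ≡ 25 × 4 ≡ 13 mod 29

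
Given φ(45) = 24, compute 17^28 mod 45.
By Euler: 17^{24} ≡ 1 mod 45 since gcd(17, 45) = 1. 28 = 1×24 + 4. So 17^{28} ≡ 17^{4} ≡ 1 mod 45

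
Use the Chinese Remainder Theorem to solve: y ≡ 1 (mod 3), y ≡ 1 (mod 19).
M = 3 × 19 = 57. M₁ = 19, y₁ ≡ 1 (mod 3). M₂ = 3, y₂ ≡ 13 (mod 19). y = 1×19×1 + 1×3×13 ≡ 1 (mod 57)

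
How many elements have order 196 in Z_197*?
Number of primitive roots mod 197 = φ(p-1) = φ(196) = 84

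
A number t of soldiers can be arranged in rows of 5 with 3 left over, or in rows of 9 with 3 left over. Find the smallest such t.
M = 5 × 9 = 45. M₁ = 9, y₁ ≡ 4 (mod 5). M₂ = 5, y₂ ≡ 2 (mod 9). t = 3×9×4 + 3×5×2 ≡ 3 (mod 45)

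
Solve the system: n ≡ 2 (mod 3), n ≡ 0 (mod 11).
M = 3 × 11 = 33. M₁ = 11, y₁ ≡ 2 (mod 3). M₂ = 3, y₂ ≡ 4 (mod 11). n = 2×11×2 + 0×3×4 ≡ 11 (mod 33)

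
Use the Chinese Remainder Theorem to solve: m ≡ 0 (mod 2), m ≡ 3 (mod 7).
M = 2 × 7 = 14. M₁ = 7, y₁ ≡ 1 (mod 2). M₂ = 2, y₂ ≡ 4 (mod 7). m = 0×7×1 + 3×2×4 ≡ 10 (mod 14)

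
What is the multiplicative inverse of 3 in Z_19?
Since 19 is prime, by Fermat 3^(-1) ≡ 3^{17} ≡ 13 (mod 19). Verify: 3 × 13 = 39 ≡ 1 (mod 19)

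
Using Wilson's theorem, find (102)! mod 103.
By Wilson's theorem, (102)! ≡ -1 ≡ 102 (mod 103)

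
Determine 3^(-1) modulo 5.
Since 5 is prime, by Fermat 3^(-1) ≡ 3^{3} ≡ 2 (mod 5). Verify: 3 × 2 = 6 ≡ 1 (mod 5)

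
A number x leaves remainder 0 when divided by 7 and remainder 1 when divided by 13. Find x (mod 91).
M = 7 × 13 = 91. M₁ = 13, y₁ ≡ 6 (mod 7). M₂ = 7, y₂ ≡ 2 (mod 13). x = 0×13×6 + 1×7×2 ≡ 14 (mod 91)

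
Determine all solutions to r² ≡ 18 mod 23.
The square roots of 18 mod 23 are 8 and 15. Verify: 8² = 64 ≡ 18 mod 23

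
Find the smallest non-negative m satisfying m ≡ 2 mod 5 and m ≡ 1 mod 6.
M = 5 × 6 = 30. M₁ = 6, y₁ ≡ 1 mod 5. M₂ = 5, y₂ ≡ 5 mod 6. m = 2×6×1 + 1×5×5 ≡ 7 mod 30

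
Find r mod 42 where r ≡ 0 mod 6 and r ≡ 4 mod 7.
M = 6 × 7 = 42. M₁ = 7, y₁ ≡ 1 mod 6. M₂ = 6, y₂ ≡ 6 mod 7. r = 0×7×1 + 4×6×6 ≡ 18 mod 42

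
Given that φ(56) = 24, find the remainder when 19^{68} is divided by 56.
By Euler: 19^{24} ≡ 1 (mod 56) since gcd(19, 56) = 1. 68 = 2×24 + 20. So 19^{68} ≡ 19^{20} ≡ 25 (mod 56)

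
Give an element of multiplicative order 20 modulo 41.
2 has order 20 mod 41 since 2^{20} ≡ 1 mod 41 and no smaller power works.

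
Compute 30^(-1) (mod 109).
Since 109 is prime, by Fermat 30^(-1) ≡ 30^{107} ≡ 40 (mod 109). Verify: 30 × 40 = 1200 ≡ 1 (mod 109)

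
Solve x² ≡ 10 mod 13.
The square roots of 10 mod 13 are 7 and 6. Verify: 7² = 49 ≡ 10 mod 13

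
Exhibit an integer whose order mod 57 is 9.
4 has order 9 mod 57 since 4^{9} ≡ 1 (mod 57) and no smaller power works.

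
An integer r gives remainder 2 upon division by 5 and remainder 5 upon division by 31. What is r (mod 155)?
M = 5 × 31 = 155. M₁ = 31, y₁ ≡ 1 (mod 5). M₂ = 5, y₂ ≡ 25 (mod 31). r = 2×31×1 + 5×5×25 ≡ 67 (mod 155)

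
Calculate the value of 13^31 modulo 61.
By repeated squaring mod 61: 13^{1}≡13, 13^{2}≡47, 13^{4}≡13, 13^{8}≡47, 13^{16}≡13. Then 13^{31} = 13^{16+8+4+2+1} ≡ 13 × 47 × 13 × 47 × 13 ≡ 13 mod 61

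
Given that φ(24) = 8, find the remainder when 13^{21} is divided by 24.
By Euler: 13^{8} ≡ 1 mod 24 since gcd(13, 24) = 1. 21 = 2×8 + 5. So 13^{21} ≡ 13^{5} ≡ 13 mod 24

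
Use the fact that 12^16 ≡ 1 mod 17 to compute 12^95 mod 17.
By Fermat: 12^{16} ≡ 1 mod 17. 95 = 5×16 + 15. So 12^{95} ≡ 12^{15} ≡ 10 mod 17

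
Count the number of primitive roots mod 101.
A prime p has φ(p-1) primitive roots; here φ(100) = 40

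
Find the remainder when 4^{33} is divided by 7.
By Fermat: 4^{6} ≡ 1 (mod 7). 33 = 5×6 + 3. So 4^{33} ≡ 4^{3} ≡ 1 (mod 7)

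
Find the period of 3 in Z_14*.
Powers of 3 mod 14: 3^1≡3, 3^2≡9, 3^3≡13, 3^4≡11, 3^5≡5, 3^6≡1. So the order of 3 is 6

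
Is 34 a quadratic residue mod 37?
By Euler's criterion: 34^{18} ≡ 1 mod 37. Since this equals 1, 34 is a QR.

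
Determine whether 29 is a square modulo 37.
By Euler's criterion: 29^{18} ≡ 36 mod 37. Since this equals -1 (≡ 36), 29 is not a QR.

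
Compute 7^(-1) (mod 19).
Since 19 is prime, by Fermat 7^(-1) ≡ 7^{17} ≡ 11 (mod 19). Verify: 7 × 11 = 77 ≡ 1 (mod 19)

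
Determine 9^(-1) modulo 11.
Since 11 is prime, by Fermat 9^(-1) ≡ 9^{9} ≡ 5 mod 11. Verify: 9 × 5 = 45 ≡ 1 mod 11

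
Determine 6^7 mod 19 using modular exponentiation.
By repeated squaring mod 19: 6^{1}≡6, 6^{2}≡17, 6^{4}≡4. Then 6^{7} = 6^{4+2+1} ≡ 4 × 17 × 6 ≡ 9 mod 19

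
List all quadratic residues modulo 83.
QRs mod 83: {1, 3, 4, 7, 9, 10, 11, 12, 16, 17, 21, 23, 25, 26, 27, 28, 29, 30, 31, 33, 36, 37, 38, 40, 41, 44, 48, 49, 51, 59, 61, 63, 64, 65, 68, 69, 70, 75, 77, 78, 81}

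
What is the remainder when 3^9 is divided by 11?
By repeated squaring (mod 11): 3^{1}≡3, 3^{2}≡9, 3^{4}≡4, 3^{8}≡5. Then 3^{9} = 3^{8+1} ≡ 5 × 3 ≡ 4 (mod 11)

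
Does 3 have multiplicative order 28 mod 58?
Powers of 3 mod 58: 3^1≡3, 3^2≡9, 3^3≡27, 3^4≡23, 3^5≡11, 3^6≡33, 3^7≡41, 3^8≡7, 3^9≡21, 3^10≡5, 3^11≡15, 3^12≡45, 3^13≡19, 3^14≡57, 3^15≡55, 3^16≡49, 3^17≡31, 3^18≡35, 3^19≡47, 3^20≡25, 3^21≡17, 3^22≡51, 3^23≡37, 3^24≡53, 3^25≡43, 3^26≡13, 3^27≡39, 3^28≡1. First k with 3^k≡1 is k=28. Yes, ord_58(3) = 28.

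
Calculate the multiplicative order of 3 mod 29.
Powers of 3 mod 29: 3^1≡3, 3^2≡9, 3^3≡27, 3^4≡23, 3^5≡11, 3^6≡4, 3^7≡12, 3^8≡7, 3^9≡21, 3^10≡5, 3^11≡15, 3^12≡16, 3^13≡19, 3^14≡28, 3^15≡26, 3^16≡20, 3^17≡2, 3^18≡6, 3^19≡18, 3^20≡25, 3^21≡17, 3^22≡22, 3^23≡8, 3^24≡24, 3^25≡14, 3^26≡13, 3^27≡10, 3^28≡1. ord_29(3) = 28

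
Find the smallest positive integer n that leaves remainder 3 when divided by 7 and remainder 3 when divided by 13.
M = 7 × 13 = 91. M₁ = 13, y₁ ≡ 6 mod 7. M₂ = 7, y₂ ≡ 2 mod 13. n = 3×13×6 + 3×7×2 ≡ 3 mod 91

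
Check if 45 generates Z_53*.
ord_53(45) divides 52. For each prime q|52: 45^{26}≡52, 45^{4}≡15, none ≡ 1. So 45 has order 52 and is a primitive root mod 53.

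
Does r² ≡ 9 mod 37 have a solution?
By Euler's criterion: 9^{18} ≡ 1 mod 37. Since this equals 1, 9 is a QR.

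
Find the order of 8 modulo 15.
Powers of 8 mod 15: 8^1≡8, 8^2≡4, 8^3≡2, 8^4≡1. ord_15(8) = 4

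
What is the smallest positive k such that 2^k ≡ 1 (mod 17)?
Powers of 2 mod 17: 2^1≡2, 2^2≡4, 2^3≡8, 2^4≡16, 2^5≡15, 2^6≡13, 2^7≡9, 2^8≡1. Order = 8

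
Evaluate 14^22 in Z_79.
By repeated squaring mod 79: 14^{1}≡14, 14^{2}≡38, 14^{4}≡22, 14^{8}≡10, 14^{16}≡21. Then 14^{22} = 14^{16+4+2} ≡ 21 × 22 × 38 ≡ 18 mod 79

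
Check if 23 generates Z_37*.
23^{12} ≡ 1 mod 37 and 12 < 36, so ord_37(23) = 12 ≠ 36 and 23 is not a primitive root.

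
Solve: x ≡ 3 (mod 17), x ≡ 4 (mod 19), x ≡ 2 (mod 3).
M = 17 × 19 × 3 = 969. M₁ = 57, y₁ ≡ 3 (mod 17). M₂ = 51, y₂ ≡ 3 (mod 19). M₃ = 323, y₃ ≡ 2 (mod 3). x = 3×57×3 + 4×51×3 + 2×323×2 ≡ 479 (mod 969)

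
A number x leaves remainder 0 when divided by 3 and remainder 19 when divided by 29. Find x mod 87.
M = 3 × 29 = 87. M₁ = 29, y₁ ≡ 2 mod 3. M₂ = 3, y₂ ≡ 10 mod 29. x = 0×29×2 + 19×3×10 ≡ 48 mod 87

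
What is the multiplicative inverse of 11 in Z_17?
Since 17 is prime, by Fermat 11^(-1) ≡ 11^{15} ≡ 14 mod 17. Verify: 11 × 14 = 154 ≡ 1 mod 17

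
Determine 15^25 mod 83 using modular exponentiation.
By repeated squaring (mod 83): 15^{1}≡15, 15^{2}≡59, 15^{4}≡78, 15^{8}≡25, 15^{16}≡44. Then 15^{25} = 15^{16+8+1} ≡ 44 × 25 × 15 ≡ 66 (mod 83)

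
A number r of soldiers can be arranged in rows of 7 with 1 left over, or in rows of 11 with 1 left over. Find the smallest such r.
M = 7 × 11 = 77. M₁ = 11, y₁ ≡ 2 (mod 7). M₂ = 7, y₂ ≡ 8 (mod 11). r = 1×11×2 + 1×7×8 ≡ 1 (mod 77)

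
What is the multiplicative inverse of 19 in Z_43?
Since 43 is prime, by Fermat 19^(-1) ≡ 19^{41} ≡ 34 (mod 43). Verify: 19 × 34 = 646 ≡ 1 (mod 43)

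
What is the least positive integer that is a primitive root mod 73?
g = 5. For each prime q|72: 5^{36}≡72, 5^{24}≡8, none ≡ 1, so ord_73(5) = 72 and 5 is a primitive root.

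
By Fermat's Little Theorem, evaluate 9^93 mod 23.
By Fermat: 9^{22} ≡ 1 mod 23. 93 = 4×22 + 5. So 9^{93} ≡ 9^{5} ≡ 8 mod 23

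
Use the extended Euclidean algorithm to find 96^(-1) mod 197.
Extended GCD: 96(39) + 197(-19) = 1. So 96^(-1) ≡ 39 (mod 197). Verify: 96 × 39 = 3744 ≡ 1 (mod 197)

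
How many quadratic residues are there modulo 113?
For prime 113, there are (p-1)/2 = (113-1)/2 = 56 quadratic residues (excluding 0).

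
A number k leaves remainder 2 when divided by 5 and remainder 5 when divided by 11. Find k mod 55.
M = 5 × 11 = 55. M₁ = 11, y₁ ≡ 1 mod 5. M₂ = 5, y₂ ≡ 9 mod 11. k = 2×11×1 + 5×5×9 ≡ 27 mod 55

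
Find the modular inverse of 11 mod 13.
Since 13 is prime, by Fermat 11^(-1) ≡ 11^{11} ≡ 6 (mod 13). Verify: 11 × 6 = 66 ≡ 1 (mod 13)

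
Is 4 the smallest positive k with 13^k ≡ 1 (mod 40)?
Powers of 13 mod 40: 13^1≡13, 13^2≡9, 13^3≡37, 13^4≡1. First k with 13^k≡1 is k=4. Yes, ord_40(13) = 4.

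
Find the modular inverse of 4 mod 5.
Since 5 is prime, by Fermat 4^(-1) ≡ 4^{3} ≡ 4 mod 5. Verify: 4 × 4 = 16 ≡ 1 mod 5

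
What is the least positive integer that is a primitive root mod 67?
g = 2. For each prime q|66: 2^{33}≡66, 2^{22}≡37, 2^{6}≡64, none ≡ 1, so ord_67(2) = 66 and 2 is a primitive root.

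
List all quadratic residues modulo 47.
Squares in Z_47*: {1, 2, 3, 4, 6, 7, 8, 9, 12, 14, 16, 17, 18, 21, 24, 25, 27, 28, 32, 34, 36, 37, 42}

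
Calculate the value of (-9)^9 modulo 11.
By repeated squaring mod 11: (-9)^{1}≡2, (-9)^{2}≡4, (-9)^{4}≡5, (-9)^{8}≡3. Then (-9)^{9} = (-9)^{8+1} ≡ 3 × 2 ≡ 6 mod 11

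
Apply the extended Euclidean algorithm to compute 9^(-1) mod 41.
Extended GCD: 9(-9) + 41(2) = 1. So 9^(-1) ≡ -9 ≡ 32 mod 41. Verify: 9 × 32 = 288 ≡ 1 mod 41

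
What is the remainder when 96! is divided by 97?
By Wilson's theorem, (96)! ≡ -1 ≡ 96 mod 97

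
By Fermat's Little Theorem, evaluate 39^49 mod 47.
By Fermat: 39^{46} ≡ 1 mod 47. So 39^{49} = 39^{46} · 39^{3} ≡ 39^{3} ≡ 5 mod 47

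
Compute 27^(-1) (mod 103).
Since 103 is prime, by Fermat 27^(-1) ≡ 27^{101} ≡ 42 (mod 103). Verify: 27 × 42 = 1134 ≡ 1 (mod 103)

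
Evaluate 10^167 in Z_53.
Using Fermat: 10^{52} ≡ 1 mod 53. 167 ≡ 11 mod 52. So 10^{167} ≡ 10^{11} ≡ 44 mod 53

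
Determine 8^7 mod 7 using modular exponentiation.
Using Fermat: 8^{6} ≡ 1 mod 7. 7 ≡ 1 mod 6. So 8^{7} ≡ 8^{1} ≡ 1 mod 7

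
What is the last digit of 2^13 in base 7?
Using Fermat: 2^{6} ≡ 1 mod 7. 13 ≡ 1 mod 6. So 2^{13} ≡ 2^{1} ≡ 2 mod 7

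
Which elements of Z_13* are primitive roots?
There are φ(12) = 4 primitive roots mod 13: {2, 6, 7, 11}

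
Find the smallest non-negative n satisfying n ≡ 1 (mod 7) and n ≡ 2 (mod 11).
M = 7 × 11 = 77. M₁ = 11, y₁ ≡ 2 (mod 7). M₂ = 7, y₂ ≡ 8 (mod 11). n = 1×11×2 + 2×7×8 ≡ 57 (mod 77)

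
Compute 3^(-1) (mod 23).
Since 23 is prime, by Fermat 3^(-1) ≡ 3^{21} ≡ 8 (mod 23). Verify: 3 × 8 = 24 ≡ 1 (mod 23)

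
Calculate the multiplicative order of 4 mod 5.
Powers of 4 mod 5: 4^1≡4, 4^2≡1. So the order of 4 is 2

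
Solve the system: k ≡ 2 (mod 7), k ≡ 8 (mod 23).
M = 7 × 23 = 161. M₁ = 23, y₁ ≡ 4 (mod 7). M₂ = 7, y₂ ≡ 10 (mod 23). k = 2×23×4 + 8×7×10 ≡ 100 (mod 161)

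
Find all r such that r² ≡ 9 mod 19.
The square roots of 9 mod 19 are 16 and 3. Verify: 16² = 256 ≡ 9 mod 19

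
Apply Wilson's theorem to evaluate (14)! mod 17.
(16)! = (14)! × (15) × (16) ≡ -1 (mod 17). So (14)! ≡ -1 × [(16)(15)]^(-1) ≡ 8 (mod 17)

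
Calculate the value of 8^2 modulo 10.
8^{2} = 64 ≡ 4 mod 10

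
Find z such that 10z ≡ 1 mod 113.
Since 113 is prime, by Fermat 10^(-1) ≡ 10^{111} ≡ 34 mod 113. Verify: 10 × 34 = 340 ≡ 1 mod 113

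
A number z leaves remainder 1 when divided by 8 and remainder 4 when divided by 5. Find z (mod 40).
M = 8 × 5 = 40. M₁ = 5, y₁ ≡ 5 (mod 8). M₂ = 8, y₂ ≡ 2 (mod 5). z = 1×5×5 + 4×8×2 ≡ 9 (mod 40)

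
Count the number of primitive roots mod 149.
A prime p has φ(p-1) primitive roots; here φ(148) = 72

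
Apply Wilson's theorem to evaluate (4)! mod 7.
(6)! = (4)! × (5) × (6) ≡ -1 mod 7. So (4)! ≡ -1 × [(6)(5)]^(-1) ≡ 3 mod 7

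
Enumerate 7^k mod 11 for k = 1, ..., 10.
7^1, 7^2, ..., 7^{10} mod 11: [7, 5, 2, 3, 10, 4, 6, 9, 8, 1]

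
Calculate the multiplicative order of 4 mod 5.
Powers of 4 mod 5: 4^1≡4, 4^2≡1. So the order of 4 is 2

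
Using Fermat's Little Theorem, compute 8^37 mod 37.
By Fermat: 8^{36} ≡ 1 (mod 37). So 8^{37} = 8^{36} · 8^{1} ≡ 8^{1} ≡ 8 (mod 37)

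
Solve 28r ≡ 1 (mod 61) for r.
Since 61 is prime, by Fermat 28^(-1) ≡ 28^{59} ≡ 24 (mod 61). Verify: 28 × 24 = 672 ≡ 1 (mod 61)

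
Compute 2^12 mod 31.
By repeated squaring (mod 31): 2^{1}≡2, 2^{2}≡4, 2^{4}≡16, 2^{8}≡8. Then 2^{12} = 2^{8+4} ≡ 8 × 16 ≡ 4 (mod 31)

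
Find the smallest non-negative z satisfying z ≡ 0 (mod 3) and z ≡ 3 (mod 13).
M = 3 × 13 = 39. M₁ = 13, y₁ ≡ 1 (mod 3). M₂ = 3, y₂ ≡ 9 (mod 13). z = 0×13×1 + 3×3×9 ≡ 3 (mod 39)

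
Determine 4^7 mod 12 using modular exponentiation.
By repeated squaring mod 12: 4^{1}≡4, 4^{2}≡4, 4^{4}≡4. Then 4^{7} = 4^{4+2+1} ≡ 4 × 4 × 4 ≡ 4 mod 12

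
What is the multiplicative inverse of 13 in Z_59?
Since 59 is prime, by Fermat 13^(-1) ≡ 13^{57} ≡ 50 (mod 59). Verify: 13 × 50 = 650 ≡ 1 (mod 59)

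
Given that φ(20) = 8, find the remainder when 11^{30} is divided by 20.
By Euler: 11^{8} ≡ 1 (mod 20) since gcd(11, 20) = 1. 30 = 3×8 + 6. So 11^{30} ≡ 11^{6} ≡ 1 (mod 20)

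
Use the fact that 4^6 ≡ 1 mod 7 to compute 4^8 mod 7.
By Fermat: 4^{6} ≡ 1 mod 7. So 4^{8} = 4^{6} · 4^{2} ≡ 4^{2} ≡ 2 mod 7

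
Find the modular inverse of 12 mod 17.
Since 17 is prime, by Fermat 12^(-1) ≡ 12^{15} ≡ 10 mod 17. Verify: 12 × 10 = 120 ≡ 1 mod 17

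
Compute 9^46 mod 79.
By repeated squaring mod 79: 9^{1}≡9, 9^{2}≡2, 9^{4}≡4, 9^{8}≡16, 9^{16}≡19, 9^{32}≡45. Then 9^{46} = 9^{32+8+4+2} ≡ 45 × 16 × 4 × 2 ≡ 72 mod 79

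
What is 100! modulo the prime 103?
(102)! = (100)! × (101) × (102) ≡ -1 mod 103. So (100)! ≡ -1 × [(102)(101)]^(-1) ≡ 51 mod 103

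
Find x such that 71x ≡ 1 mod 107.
Since 107 is prime, by Fermat 71^(-1) ≡ 71^{105} ≡ 104 mod 107. Verify: 71 × 104 = 7384 ≡ 1 mod 107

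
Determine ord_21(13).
Powers of 13 mod 21: 13^1≡13, 13^2≡1. Order = 2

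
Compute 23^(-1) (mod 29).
Since 29 is prime, by Fermat 23^(-1) ≡ 23^{27} ≡ 24 (mod 29). Verify: 23 × 24 = 552 ≡ 1 (mod 29)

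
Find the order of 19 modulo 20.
Powers of 19 mod 20: 19^1≡19, 19^2≡1. Order = 2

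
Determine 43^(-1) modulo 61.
Since 61 is prime, by Fermat 43^(-1) ≡ 43^{59} ≡ 44 (mod 61). Verify: 43 × 44 = 1892 ≡ 1 (mod 61)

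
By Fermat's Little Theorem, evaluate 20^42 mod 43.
By Fermat's Little Theorem, 20^{42} ≡ 1 mod 43 since 43 is prime and gcd(20, 43) = 1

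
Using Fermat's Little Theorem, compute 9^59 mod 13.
By Fermat: 9^{12} ≡ 1 mod 13. 59 = 4×12 + 11. So 9^{59} ≡ 9^{11} ≡ 3 mod 13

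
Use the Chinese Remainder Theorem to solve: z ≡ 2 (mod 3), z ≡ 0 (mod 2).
M = 3 × 2 = 6. M₁ = 2, y₁ ≡ 2 (mod 3). M₂ = 3, y₂ ≡ 1 (mod 2). z = 2×2×2 + 0×3×1 ≡ 2 (mod 6)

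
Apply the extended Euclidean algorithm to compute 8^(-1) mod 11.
Extended GCD: 8(-4) + 11(3) = 1. So 8^(-1) ≡ -4 ≡ 7 (mod 11). Verify: 8 × 7 = 56 ≡ 1 (mod 11)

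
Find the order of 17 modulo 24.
Powers of 17 mod 24: 17^1≡17, 17^2≡1. Order = 2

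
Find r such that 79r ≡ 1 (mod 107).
Since 107 is prime, by Fermat 79^(-1) ≡ 79^{105} ≡ 42 (mod 107). Verify: 79 × 42 = 3318 ≡ 1 (mod 107)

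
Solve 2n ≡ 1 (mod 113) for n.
Since 113 is prime, by Fermat 2^(-1) ≡ 2^{111} ≡ 57 (mod 113). Verify: 2 × 57 = 114 ≡ 1 (mod 113)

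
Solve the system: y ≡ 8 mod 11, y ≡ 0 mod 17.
M = 11 × 17 = 187. M₁ = 17, y₁ ≡ 2 mod 11. M₂ = 11, y₂ ≡ 14 mod 17. y = 8×17×2 + 0×11×14 ≡ 85 mod 187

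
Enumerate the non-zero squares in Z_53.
Squares in Z_53*: {1, 4, 6, 7, 9, 10, 11, 13, 15, 16, 17, 24, 25, 28, 29, 36, 37, 38, 40, 42, 43, 44, 46, 47, 49, 52}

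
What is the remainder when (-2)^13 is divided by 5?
Using Fermat: (-2)^{4} ≡ 1 mod 5. 13 ≡ 1 mod 4. So (-2)^{13} ≡ (-2)^{1} ≡ 3 mod 5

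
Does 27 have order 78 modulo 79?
27^{26} ≡ 1 mod 79 and 26 < 78, so ord_79(27) = 26 ≠ 78 and 27 is not a primitive root.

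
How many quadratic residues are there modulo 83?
For prime 83, there are (p-1)/2 = (83-1)/2 = 41 quadratic residues (excluding 0).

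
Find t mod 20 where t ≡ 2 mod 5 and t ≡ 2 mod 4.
M = 5 × 4 = 20. M₁ = 4, y₁ ≡ 4 mod 5. M₂ = 5, y₂ ≡ 1 mod 4. t = 2×4×4 + 2×5×1 ≡ 2 mod 20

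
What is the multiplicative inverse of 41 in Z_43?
Since 43 is prime, by Fermat 41^(-1) ≡ 41^{41} ≡ 21 (mod 43). Verify: 41 × 21 = 861 ≡ 1 (mod 43)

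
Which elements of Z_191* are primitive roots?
There are φ(190) = 72 primitive roots mod 191: {19, 21, 22, 28, 29, 33, 35, 42, 44, 47, 53, 56, 57, 58, 61, 62, 63, 71, 73, 74, 76, 83, 87, 88, 89, 91, 93, 94, 95, 99, 101, 105, 106, 110, 111, 112, 113, 114, 116, 119, 123, 124, 126, 127, 131, 132, 137, 140, 141, 143, 145, 146, 148, 151, 157, 164, 165, 167, 168, 171, 173, 174, 175, 176, 178, 179, 181, 182, 183, 187, 188, 189}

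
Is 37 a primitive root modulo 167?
ord_167(37) divides 166. For each prime q|166: 37^{83}≡166, 37^{2}≡33, none ≡ 1. So 37 has order 166 and is a primitive root mod 167.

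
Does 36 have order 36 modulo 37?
36^{2} ≡ 1 mod 37 and 2 < 36, so ord_37(36) = 2 ≠ 36 and 36 is not a primitive root.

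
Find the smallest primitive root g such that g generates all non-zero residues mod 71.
g = 7. Powers: [7, 49, 59, 58, 51, 2, 14, ...] generates all 70 non-zero residues.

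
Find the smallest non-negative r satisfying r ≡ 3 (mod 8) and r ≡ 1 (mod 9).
M = 8 × 9 = 72. M₁ = 9, y₁ ≡ 1 (mod 8). M₂ = 8, y₂ ≡ 8 (mod 9). r = 3×9×1 + 1×8×8 ≡ 19 (mod 72)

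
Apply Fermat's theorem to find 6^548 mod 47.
By Fermat: 6^{46} ≡ 1 mod 47. 548 ≡ 42 mod 46. So 6^{548} ≡ 6^{42} ≡ 7 mod 47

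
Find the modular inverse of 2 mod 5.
Since 5 is prime, by Fermat 2^(-1) ≡ 2^{3} ≡ 3 mod 5. Verify: 2 × 3 = 6 ≡ 1 mod 5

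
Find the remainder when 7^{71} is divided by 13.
By Fermat: 7^{12} ≡ 1 mod 13. 71 = 5×12 + 11. So 7^{71} ≡ 7^{11} ≡ 2 mod 13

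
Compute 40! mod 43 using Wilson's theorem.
(42)! = (40)! × (41) × (42) ≡ -1 mod 43. So (40)! ≡ -1 × [(42)(41)]^(-1) ≡ 21 mod 43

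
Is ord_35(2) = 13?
Powers of 2 mod 35: 2^1≡2, 2^2≡4, 2^3≡8, 2^4≡16, 2^5≡32, 2^6≡29, 2^7≡23, 2^8≡11, 2^9≡22, 2^10≡9, 2^11≡18, 2^12≡1. Already 2^12≡1, so the order is 12 < 13. No, the actual order is 12.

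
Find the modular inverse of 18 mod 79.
Since 79 is prime, by Fermat 18^(-1) ≡ 18^{77} ≡ 22 (mod 79). Verify: 18 × 22 = 396 ≡ 1 (mod 79)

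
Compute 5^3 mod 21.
5^{3} = 125 ≡ 20 mod 21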